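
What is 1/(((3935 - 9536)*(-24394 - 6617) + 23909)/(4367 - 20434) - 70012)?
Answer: -16067/1298599324 ≈ -1.2373e-5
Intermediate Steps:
1/(((3935 - 9536)*(-24394 - 6617) + 23909)/(4367 - 20434) - 70012) = 1/((-5601*(-31011) + 23909)/(-16067) - 70012) = 1/((173692611 + 23909)*(-1/16067) - 70012) = 1/(173716520*(-1/16067) - 70012) = 1/(-173716520/16067 - 70012) = 1/(-1298599324/16067) = -16067/1298599324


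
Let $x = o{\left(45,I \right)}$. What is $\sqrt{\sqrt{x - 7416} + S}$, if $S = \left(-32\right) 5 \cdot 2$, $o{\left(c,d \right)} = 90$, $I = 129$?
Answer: $\sqrt{-320 + 3 i \sqrt{814}} \approx 2.3716 + 18.045 i$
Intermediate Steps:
$x = 90$
$S = -320$ ($S = \left(-160\right) 2 = -320$)
$\sqrt{\sqrt{x - 7416} + S} = \sqrt{\sqrt{90 - 7416} - 320} = \sqrt{\sqrt{-7326} - 320} = \sqrt{3 i \sqrt{814} - 320} = \sqrt{-320 + 3 i \sqrt{814}}$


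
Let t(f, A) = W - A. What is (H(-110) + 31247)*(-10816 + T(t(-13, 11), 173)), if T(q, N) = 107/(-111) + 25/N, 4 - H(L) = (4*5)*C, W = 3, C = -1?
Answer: -6495467773064/19203 ≈ -3.3825e+8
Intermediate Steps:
t(f, A) = 3 - A
H(L) = 24 (H(L) = 4 - 4*5*(-1) = 4 - 20*(-1) = 4 - 1*(-20) = 4 + 20 = 24)
T(q, N) = -107/111 + 25/N (T(q, N) = 107*(-1/111) + 25/N = -107/111 + 25/N)
(H(-110) + 31247)*(-10816 + T(t(-13, 11), 173)) = (24 + 31247)*(-10816 + (-107/111 + 25/173)) = 31271*(-10816 + (-107/111 + 25*(1/173))) = 31271*(-10816 + (-107/111 + 25/173)) = 31271*(-10816 - 15736/19203) = 31271*(-207715384/19203) = -6495467773064/19203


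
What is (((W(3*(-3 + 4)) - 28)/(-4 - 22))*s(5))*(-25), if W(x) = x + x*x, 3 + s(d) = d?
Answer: -400/13 ≈ -30.769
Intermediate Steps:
s(d) = -3 + d
W(x) = x + x²
(((W(3*(-3 + 4)) - 28)/(-4 - 22))*s(5))*(-25) = ((((3*(-3 + 4))*(1 + 3*(-3 + 4)) - 28)/(-4 - 22))*(-3 + 5))*(-25) = ((((3*1)*(1 + 3*1) - 28)/(-26))*2)*(-25) = (((3*(1 + 3) - 28)*(-1/26))*2)*(-25) = (((3*4 - 28)*(-1/26))*2)*(-25) = (((12 - 28)*(-1/26))*2)*(-25) = (-16*(-1/26)*2)*(-25) = ((8/13)*2)*(-25) = (16/13)*(-25) = -400/13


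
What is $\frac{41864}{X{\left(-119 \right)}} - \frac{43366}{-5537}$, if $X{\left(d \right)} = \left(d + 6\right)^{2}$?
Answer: $\frac{6951694}{625681} \approx 11.111$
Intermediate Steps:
$X{\left(d \right)} = \left(6 + d\right)^{2}$
$\frac{41864}{X{\left(-119 \right)}} - \frac{43366}{-5537} = \frac{41864}{\left(6 - 119\right)^{2}} - \frac{43366}{-5537} = \frac{41864}{\left(-113\right)^{2}} - - \frac{43366}{5537} = \frac{41864}{12769} + \frac{43366}{5537} = \frac{6951694}{625681}$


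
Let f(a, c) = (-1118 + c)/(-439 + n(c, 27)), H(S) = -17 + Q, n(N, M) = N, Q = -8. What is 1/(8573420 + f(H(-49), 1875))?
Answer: 1436/12311431877 ≈ 1.1664e-7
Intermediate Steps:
H(S) = -25 (H(S) = -17 - 8 = -25)
f(a, c) = (-1118 + c)/(-439 + c)
1/(8573420 + f(H(-49), 1875)) = 1/(8573420 + (-1118 + 1875)/(-439 + 1875)) = 1/(8573420 + 757/1436) = 1/(12311431877/1436) = 1436/12311431877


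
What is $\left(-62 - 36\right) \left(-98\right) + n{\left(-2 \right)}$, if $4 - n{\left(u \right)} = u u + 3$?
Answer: $9601$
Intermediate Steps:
$n{\left(u \right)} = 1 - u^{2}$ ($n{\left(u \right)} = 4 - \left(u u + 3\right) = 4 - \left(u^{2} + 3\right) = 4 - \left(3 + u^{2}\right) = 1 - u^{2}$)
$\left(-62 - 36\right) \left(-98\right) + n{\left(-2 \right)} = \left(-62 - 36\right) \left(-98\right) + \left(1 - \left(-2\right)^{2}\right) = \left(-98\right) \left(-98\right) + \left(1 - 4\right) = 9604 + \left(1 - 4\right) = 9604 - 3 = 9601$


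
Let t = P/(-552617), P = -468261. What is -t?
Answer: -468261/552617 ≈ -0.84735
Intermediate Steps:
t = 468261/552617 (t = -468261/(-552617) = -468261*(-1/552617) = 468261/552617 ≈ 0.84735)
-t = -1*468261/552617 = -468261/552617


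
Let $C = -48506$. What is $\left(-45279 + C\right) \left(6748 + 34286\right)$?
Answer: $-3848373690$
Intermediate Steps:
$\left(-45279 + C\right) \left(6748 + 34286\right) = \left(-45279 - 48506\right) \left(6748 + 34286\right) = \left(-93785\right) 41034 = -3848373690$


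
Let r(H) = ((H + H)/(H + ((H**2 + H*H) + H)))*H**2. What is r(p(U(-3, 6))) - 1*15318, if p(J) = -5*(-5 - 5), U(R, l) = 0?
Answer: -778718/51 ≈ -15269.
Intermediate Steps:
p(J) = 50 (p(J) = -5*(-10) = 50)
r(H) = 2*H**3/(2*H + 2*H**2) (r(H) = ((2*H)/(H + ((H**2 + H**2) + H)))*H**2 = ((2*H)/(H + (2*H**2 + H)))*H**2 = ((2*H)/(H + (H + 2*H**2)))*H**2 = ((2*H)/(2*H + 2*H**2))*H**2 = (2*H/(2*H + 2*H**2))*H**2 = 2*H**3/(2*H + 2*H**2))
r(p(U(-3, 6))) - 1*15318 = 50**2/(1 + 50) - 1*15318 = 2500/51 - 15318 = -778718/51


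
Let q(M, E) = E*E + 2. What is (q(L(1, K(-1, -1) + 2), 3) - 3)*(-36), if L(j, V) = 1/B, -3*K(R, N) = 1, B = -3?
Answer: -288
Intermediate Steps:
K(R, N) = -⅓ (K(R, N) = -⅓*1 = -⅓)
L(j, V) = -⅓ (L(j, V) = 1/(-3) = -⅓)
q(M, E) = 2 + E² (q(M, E) = E² + 2 = 2 + E²)
(q(L(1, K(-1, -1) + 2), 3) - 3)*(-36) = ((2 + 3²) - 3)*(-36) = ((2 + 9) - 3)*(-36) = (11 - 3)*(-36) = 8*(-36) = -288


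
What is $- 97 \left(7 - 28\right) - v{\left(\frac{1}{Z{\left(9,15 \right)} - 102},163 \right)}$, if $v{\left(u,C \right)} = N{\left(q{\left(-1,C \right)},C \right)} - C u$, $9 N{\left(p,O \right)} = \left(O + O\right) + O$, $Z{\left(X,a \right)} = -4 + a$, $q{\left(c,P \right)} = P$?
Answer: $\frac{540779}{273} \approx 1980.9$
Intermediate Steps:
$N{\left(p,O \right)} = \frac{O}{3}$ ($N{\left(p,O \right)} = \frac{\left(O + O\right) + O}{9} = \frac{2 O + O}{9} = \frac{3 O}{9} = \frac{O}{3}$)
$v{\left(u,C \right)} = \frac{C}{3} - C u$
$- 97 \left(7 - 28\right) - v{\left(\frac{1}{Z{\left(9,15 \right)} - 102},163 \right)} = - 97 \left(7 - 28\right) - 163 \left(\frac{1}{3} - \frac{1}{\left(-4 + 15\right) - 102}\right) = \left(-97\right) \left(-21\right) - 163 \left(\frac{1}{3} - \frac{1}{11 - 102}\right) = 2037 - 163 \left(\frac{1}{3} - \frac{1}{-91}\right) = 2037 - 163 \left(\frac{1}{3} - - \frac{1}{91}\right) = 2037 - 163 \left(\frac{1}{3} + \frac{1}{91}\right) = 2037 - 163 \cdot \frac{94}{273} = 2037 - \frac{15322}{273} = \frac{540779}{273}$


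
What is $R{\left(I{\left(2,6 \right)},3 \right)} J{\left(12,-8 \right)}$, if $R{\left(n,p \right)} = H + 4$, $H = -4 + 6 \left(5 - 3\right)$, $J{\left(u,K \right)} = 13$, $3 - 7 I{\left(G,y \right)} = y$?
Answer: $156$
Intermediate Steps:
$I{\left(G,y \right)} = \frac{3}{7} - \frac{y}{7}$
$H = 8$ ($H = -4 + 6 \cdot 2 = -4 + 12 = 8$)
$R{\left(n,p \right)} = 12$ ($R{\left(n,p \right)} = 8 + 4 = 12$)
$R{\left(I{\left(2,6 \right)},3 \right)} J{\left(12,-8 \right)} = 12 \cdot 13 = 156$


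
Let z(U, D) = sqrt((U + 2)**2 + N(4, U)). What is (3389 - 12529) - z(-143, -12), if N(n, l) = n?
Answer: -9140 - sqrt(19885) ≈ -9281.0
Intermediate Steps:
z(U, D) = sqrt(4 + (2 + U)**2) (z(U, D) = sqrt((U + 2)**2 + 4) = sqrt((2 + U)**2 + 4) = sqrt(4 + (2 + U)**2))
(3389 - 12529) - z(-143, -12) = (3389 - 12529) - sqrt(4 + (2 - 143)**2) = -9140 - sqrt(4 + (-141)**2) = -9140 - sqrt(4 + 19881) = -9140 - sqrt(19885)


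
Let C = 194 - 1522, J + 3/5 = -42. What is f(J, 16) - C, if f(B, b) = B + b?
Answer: 6507/5 ≈ 1301.4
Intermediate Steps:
J = -213/5 (J = -3/5 - 42 = -213/5 ≈ -42.600)
C = -1328
f(J, 16) - C = (-213/5 + 16) - 1*(-1328) = -133/5 + 1328 = 6507/5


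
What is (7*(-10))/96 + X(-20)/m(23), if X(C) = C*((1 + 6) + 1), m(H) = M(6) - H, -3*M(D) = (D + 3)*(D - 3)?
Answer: 205/48 ≈ 4.2708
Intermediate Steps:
M(D) = -(-3 + D)*(3 + D)/3 (M(D) = -(D + 3)*(D - 3)/3 = -(3 + D)*(-3 + D)/3 = -(-3 + D)*(3 + D)/3)
m(H) = -9 - H (m(H) = (3 - ⅓*6²) - H = (3 - ⅓*36) - H = (3 - 12) - H = -9 - H)
X(C) = 8*C (X(C) = C*(7 + 1) = C*8 = 8*C)
(7*(-10))/96 + X(-20)/m(23) = (7*(-10))/96 + (8*(-20))/(-9 - 1*23) = -70*1/96 - 160/(-9 - 23) = -35/48 - 160/(-32) = -35/48 - 160*(-1/32) = -35/48 + 5 = 205/48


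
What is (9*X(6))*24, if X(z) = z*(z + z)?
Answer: 15552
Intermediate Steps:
X(z) = 2*z**2 (X(z) = z*(2*z) = 2*z**2)
(9*X(6))*24 = (9*(2*6**2))*24 = (9*(2*36))*24 = (9*72)*24 = 648*24 = 15552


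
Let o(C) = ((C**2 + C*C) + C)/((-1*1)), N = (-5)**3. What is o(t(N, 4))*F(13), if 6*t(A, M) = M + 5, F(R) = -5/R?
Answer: 30/13 ≈ 2.3077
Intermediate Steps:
N = -125
t(A, M) = 5/6 + M/6 (t(A, M) = (M + 5)/6 = (5 + M)/6 = 5/6 + M/6)
o(C) = -C - 2*C**2 (o(C) = ((C**2 + C**2) + C)/(-1) = (2*C**2 + C)*(-1) = (C + 2*C**2)*(-1) = -C - 2*C**2)
o(t(N, 4))*F(13) = (-(5/6 + (1/6)*4)*(1 + 2*(5/6 + (1/6)*4)))*(-5/13) = (-(5/6 + 2/3)*(1 + 2*(5/6 + 2/3)))*(-5*1/13) = -1*3/2*(1 + 2*(3/2))*(-5/13) = -1*3/2*(1 + 3)*(-5/13) = -1*3/2*4*(-5/13) = -6*(-5/13) = 30/13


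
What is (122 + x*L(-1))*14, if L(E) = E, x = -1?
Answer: 1722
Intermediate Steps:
(122 + x*L(-1))*14 = (122 - 1*(-1))*14 = (122 + 1)*14 = 123*14 = 1722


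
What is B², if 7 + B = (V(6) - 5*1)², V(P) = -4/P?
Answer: 51076/81 ≈ 630.57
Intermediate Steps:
B = 226/9 (B = -7 + (-4/6 - 5*1)² = -7 + (-4*⅙ - 5)² = -7 + (-⅔ - 5)² = -7 + (-17/3)² = -7 + 289/9 = 226/9 ≈ 25.111)
B² = (226/9)² = 51076/81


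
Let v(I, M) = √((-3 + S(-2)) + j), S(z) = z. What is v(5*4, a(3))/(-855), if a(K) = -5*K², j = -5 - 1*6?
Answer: -4*I/855 ≈ -0.0046784*I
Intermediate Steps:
j = -11 (j = -5 - 6 = -11)
v(I, M) = 4*I (v(I, M) = √((-3 - 2) - 11) = √(-5 - 11) = √(-16) = 4*I)
v(5*4, a(3))/(-855) = (4*I)/(-855) = (4*I)*(-1/855) = -4*I/855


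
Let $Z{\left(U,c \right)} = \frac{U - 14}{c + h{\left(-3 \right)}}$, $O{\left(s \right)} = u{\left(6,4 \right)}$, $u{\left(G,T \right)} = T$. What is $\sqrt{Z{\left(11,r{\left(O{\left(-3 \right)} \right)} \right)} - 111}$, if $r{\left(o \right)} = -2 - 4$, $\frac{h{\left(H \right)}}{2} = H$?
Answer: $\frac{i \sqrt{443}}{2} \approx 10.524 i$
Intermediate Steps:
$O{\left(s \right)} = 4$
$h{\left(H \right)} = 2 H$
$r{\left(o \right)} = -6$
$Z{\left(U,c \right)} = \frac{-14 + U}{-6 + c}$ ($Z{\left(U,c \right)} = \frac{U - 14}{c + 2 \left(-3\right)} = \frac{-14 + U}{c - 6} = \frac{-14 + U}{-6 + c}$)
$\sqrt{Z{\left(11,r{\left(O{\left(-3 \right)} \right)} \right)} - 111} = \sqrt{\frac{-14 + 11}{-6 - 6} - 111} = \sqrt{\frac{1}{-12} \left(-3\right) - 111} = \sqrt{\left(- \frac{1}{12}\right) \left(-3\right) - 111} = \sqrt{\frac{1}{4} - 111} = \sqrt{- \frac{443}{4}} = \frac{i \sqrt{443}}{2}$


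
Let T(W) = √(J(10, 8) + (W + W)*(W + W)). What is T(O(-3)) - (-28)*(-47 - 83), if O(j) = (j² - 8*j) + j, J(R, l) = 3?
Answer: -3640 + √3603 ≈ -3580.0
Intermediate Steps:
O(j) = j² - 7*j
T(W) = √(3 + 4*W²) (T(W) = √(3 + (W + W)*(W + W)) = √(3 + (2*W)*(2*W)) = √(3 + 4*W²))
T(O(-3)) - (-28)*(-47 - 83) = √(3 + 4*(-3*(-7 - 3))²) - (-28)*(-47 - 83) = √(3 + 4*(-3*(-10))²) - (-28)*(-130) = √(3 + 4*30²) - 1*3640 = √(3 + 4*900) - 3640 = √(3 + 3600) - 3640 = √3603 - 3640 = -3640 + √3603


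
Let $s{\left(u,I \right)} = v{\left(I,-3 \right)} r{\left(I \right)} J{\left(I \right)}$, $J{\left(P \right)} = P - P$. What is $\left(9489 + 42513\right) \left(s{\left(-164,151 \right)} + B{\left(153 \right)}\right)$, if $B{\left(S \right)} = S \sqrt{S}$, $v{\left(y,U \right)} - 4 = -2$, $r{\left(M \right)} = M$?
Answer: $23868918 \sqrt{17} \approx 9.8414 \cdot 10^{7}$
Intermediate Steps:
$v{\left(y,U \right)} = 2$ ($v{\left(y,U \right)} = 4 - 2 = 2$)
$J{\left(P \right)} = 0$
$B{\left(S \right)} = S^{\frac{3}{2}}$
$s{\left(u,I \right)} = 0$ ($s{\left(u,I \right)} = 2 I 0 = 0$)
$\left(9489 + 42513\right) \left(s{\left(-164,151 \right)} + B{\left(153 \right)}\right) = \left(9489 + 42513\right) \left(0 + 153^{\frac{3}{2}}\right) = 52002 \left(0 + 459 \sqrt{17}\right) = 52002 \cdot 459 \sqrt{17} = 23868918 \sqrt{17}$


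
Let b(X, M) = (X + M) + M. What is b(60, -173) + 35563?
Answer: 35277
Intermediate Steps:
b(X, M) = X + 2*M (b(X, M) = (M + X) + M = X + 2*M)
b(60, -173) + 35563 = (60 + 2*(-173)) + 35563 = (60 - 346) + 35563 = -286 + 35563 = 35277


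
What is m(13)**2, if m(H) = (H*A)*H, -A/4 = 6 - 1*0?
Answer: 16451136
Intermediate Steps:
A = -24 (A = -4*(6 - 1*0) = -4*(6 + 0) = -4*6 = -24)
m(H) = -24*H**2 (m(H) = (H*(-24))*H = (-24*H)*H = -24*H**2)
m(13)**2 = (-24*13**2)**2 = (-24*169)**2 = (-4056)**2 = 16451136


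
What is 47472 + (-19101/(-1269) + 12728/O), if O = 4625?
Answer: 2511023387/52875 ≈ 47490.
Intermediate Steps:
47472 + (-19101/(-1269) + 12728/O) = 47472 + (-19101/(-1269) + 12728/4625) = 47472 + (-19101*(-1/1269) + 12728*(1/4625)) = 47472 + (6367/423 + 344/125) = 47472 + 941387/52875 = 2511023387/52875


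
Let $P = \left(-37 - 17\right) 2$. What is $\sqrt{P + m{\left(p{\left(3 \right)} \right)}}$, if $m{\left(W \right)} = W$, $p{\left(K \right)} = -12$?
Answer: $2 i \sqrt{30} \approx 10.954 i$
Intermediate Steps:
$P = -108$ ($P = \left(-54\right) 2 = -108$)
$\sqrt{P + m{\left(p{\left(3 \right)} \right)}} = \sqrt{-108 - 12} = \sqrt{-120} = 2 i \sqrt{30}$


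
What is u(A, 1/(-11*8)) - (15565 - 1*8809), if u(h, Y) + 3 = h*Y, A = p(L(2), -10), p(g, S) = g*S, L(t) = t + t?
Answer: -74344/11 ≈ -6758.5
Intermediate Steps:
L(t) = 2*t
p(g, S) = S*g
A = -40 (A = -20*2 = -10*4 = -40)
u(h, Y) = -3 + Y*h (u(h, Y) = -3 + h*Y = -3 + Y*h)
u(A, 1/(-11*8)) - (15565 - 1*8809) = (-3 - 40/(-11*8)) - (15565 - 1*8809) = (-3 - 40/(-88)) - (15565 - 8809) = (-3 - 1/88*(-40)) - 1*6756 = (-3 + 5/11) - 6756 = -28/11 - 6756 = -74344/11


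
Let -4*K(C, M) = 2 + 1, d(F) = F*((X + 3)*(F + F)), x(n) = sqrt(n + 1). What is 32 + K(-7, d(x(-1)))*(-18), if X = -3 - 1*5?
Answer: 91/2 ≈ 45.500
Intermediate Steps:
X = -8 (X = -3 - 5 = -8)
x(n) = sqrt(1 + n)
d(F) = -10*F**2 (d(F) = F*((-8 + 3)*(F + F)) = F*(-10*F) = -10*F**2)
K(C, M) = -3/4 (K(C, M) = -(2 + 1)/4 = -1/4*3 = -3/4)
32 + K(-7, d(x(-1)))*(-18) = 32 - 3/4*(-18) = 32 + 27/2 = 91/2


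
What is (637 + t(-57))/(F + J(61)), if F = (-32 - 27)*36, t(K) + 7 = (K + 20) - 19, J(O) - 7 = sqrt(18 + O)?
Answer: -86797/320115 - 41*sqrt(79)/320115 ≈ -0.27228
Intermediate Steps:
J(O) = 7 + sqrt(18 + O)
t(K) = -6 + K (t(K) = -7 + ((K + 20) - 19) = -7 + ((20 + K) - 19) = -7 + (1 + K) = -6 + K)
F = -2124 (F = -59*36 = -2124)
(637 + t(-57))/(F + J(61)) = (637 + (-6 - 57))/(-2124 + (7 + sqrt(18 + 61))) = (637 - 63)/(-2124 + (7 + sqrt(79))) = 574/(-2117 + sqrt(79))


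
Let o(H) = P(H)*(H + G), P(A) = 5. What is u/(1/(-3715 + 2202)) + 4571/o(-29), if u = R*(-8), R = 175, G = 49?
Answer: 211824571/100 ≈ 2.1182e+6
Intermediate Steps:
o(H) = 245 + 5*H (o(H) = 5*(H + 49) = 5*(49 + H) = 245 + 5*H)
u = -1400 (u = 175*(-8) = -1400)
u/(1/(-3715 + 2202)) + 4571/o(-29) = -1400/(1/(-3715 + 2202)) + 4571/(245 + 5*(-29)) = -1400/(1/(-1513)) + 4571/(245 - 145) = -1400/(-1/1513) + 4571/100 = -1400*(-1513) + 4571*(1/100) = 2118200 + 4571/100 = 211824571/100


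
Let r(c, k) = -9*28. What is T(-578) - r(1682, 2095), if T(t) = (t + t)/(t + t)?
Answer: 253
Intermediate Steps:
r(c, k) = -252
T(t) = 1 (T(t) = (2*t)/((2*t)) = (2*t)*(1/(2*t)) = 1)
T(-578) - r(1682, 2095) = 1 - 1*(-252) = 1 + 252 = 253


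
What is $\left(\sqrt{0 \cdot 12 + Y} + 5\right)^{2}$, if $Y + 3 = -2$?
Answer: $\left(5 + i \sqrt{5}\right)^{2} \approx 20.0 + 22.361 i$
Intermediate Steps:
$Y = -5$ ($Y = -3 - 2 = -5$)
$\left(\sqrt{0 \cdot 12 + Y} + 5\right)^{2} = \left(\sqrt{0 \cdot 12 - 5} + 5\right)^{2} = \left(\sqrt{0 - 5} + 5\right)^{2} = \left(\sqrt{-5} + 5\right)^{2} = \left(i \sqrt{5} + 5\right)^{2} = \left(5 + i \sqrt{5}\right)^{2}$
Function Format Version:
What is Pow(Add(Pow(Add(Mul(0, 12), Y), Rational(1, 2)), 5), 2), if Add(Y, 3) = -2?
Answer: Pow(Add(5, Mul(I, Pow(5, Rational(1, 2)))), 2) ≈ Add(20.000, Mul(22.361, I))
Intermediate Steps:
Y = -5 (Y = Add(-3, -2) = -5)
Pow(Add(Pow(Add(Mul(0, 12), Y), Rational(1, 2)), 5), 2) = Pow(Add(Pow(Add(Mul(0, 12), -5), Rational(1, 2)), 5), 2) = Pow(Add(Pow(Add(0, -5), Rational(1, 2)), 5), 2) = Pow(Add(Pow(-5, Rational(1, 2)), 5), 2) = Pow(Add(Mul(I, Pow(5, Rational(1, 2))), 5), 2) = Pow(Add(5, Mul(I, Pow(5, Rational(1, 2)))), 2)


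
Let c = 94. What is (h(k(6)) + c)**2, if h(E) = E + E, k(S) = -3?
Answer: 7744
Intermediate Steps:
h(E) = 2*E
(h(k(6)) + c)**2 = (2*(-3) + 94)**2 = (-6 + 94)**2 = 88**2 = 7744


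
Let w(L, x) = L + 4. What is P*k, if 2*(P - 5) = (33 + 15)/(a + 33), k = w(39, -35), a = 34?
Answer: 15437/67 ≈ 230.40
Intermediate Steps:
w(L, x) = 4 + L
k = 43 (k = 4 + 39 = 43)
P = 359/67 (P = 5 + ((33 + 15)/(34 + 33))/2 = 5 + (48/67)/2 = 5 + (48*(1/67))/2 = 5 + (½)*(48/67) = 5 + 24/67 = 359/67 ≈ 5.3582)
P*k = (359/67)*43 = 15437/67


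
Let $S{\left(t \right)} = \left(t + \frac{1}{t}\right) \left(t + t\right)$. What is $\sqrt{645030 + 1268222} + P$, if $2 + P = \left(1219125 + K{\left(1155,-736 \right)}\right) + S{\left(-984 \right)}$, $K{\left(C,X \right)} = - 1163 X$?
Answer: $4011605 + 22 \sqrt{3953} \approx 4.013 \cdot 10^{6}$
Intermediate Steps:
$S{\left(t \right)} = 2 t \left(t + \frac{1}{t}\right)$ ($S{\left(t \right)} = \left(t + \frac{1}{t}\right) 2 t = 2 t \left(t + \frac{1}{t}\right)$)
$P = 4011605$ ($P = -2 + \left(\left(1219125 - -855968\right) + \left(2 + 2 \left(-984\right)^{2}\right)\right) = -2 + \left(\left(1219125 + 855968\right) + \left(2 + 2 \cdot 968256\right)\right) = -2 + \left(2075093 + \left(2 + 1936512\right)\right) = -2 + \left(2075093 + 1936514\right) = -2 + 4011607 = 4011605$)
$\sqrt{645030 + 1268222} + P = \sqrt{645030 + 1268222} + 4011605 = \sqrt{1913252} + 4011605 = 22 \sqrt{3953} + 4011605 = 4011605 + 22 \sqrt{3953}$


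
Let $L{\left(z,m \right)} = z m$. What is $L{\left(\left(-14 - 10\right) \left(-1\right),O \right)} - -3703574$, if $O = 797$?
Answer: $3722702$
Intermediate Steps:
$L{\left(z,m \right)} = m z$
$L{\left(\left(-14 - 10\right) \left(-1\right),O \right)} - -3703574 = 797 \left(-14 - 10\right) \left(-1\right) - -3703574 = 797 \left(\left(-24\right) \left(-1\right)\right) + 3703574 = 797 \cdot 24 + 3703574 = 19128 + 3703574 = 3722702$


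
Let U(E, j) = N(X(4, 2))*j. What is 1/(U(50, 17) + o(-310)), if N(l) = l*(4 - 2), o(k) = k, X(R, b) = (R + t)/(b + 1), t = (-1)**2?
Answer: -3/760 ≈ -0.0039474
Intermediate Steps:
t = 1
X(R, b) = (1 + R)/(1 + b) (X(R, b) = (R + 1)/(b + 1) = (1 + R)/(1 + b))
N(l) = 2*l (N(l) = l*2 = 2*l)
U(E, j) = 10*j/3 (U(E, j) = (2*((1 + 4)/(1 + 2)))*j = (2*(5/3))*j = 10*j/3)
1/(U(50, 17) + o(-310)) = 1/((10/3)*17 - 310) = 1/(170/3 - 310) = 1/(-760/3) = -3/760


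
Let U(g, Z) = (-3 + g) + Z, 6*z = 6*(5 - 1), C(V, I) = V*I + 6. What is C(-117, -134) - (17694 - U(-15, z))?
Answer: -2024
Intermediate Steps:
C(V, I) = 6 + I*V (C(V, I) = I*V + 6 = 6 + I*V)
z = 4 (z = (6*(5 - 1))/6 = (6*4)/6 = (⅙)*24 = 4)
U(g, Z) = -3 + Z + g
C(-117, -134) - (17694 - U(-15, z)) = (6 - 134*(-117)) - (17694 - (-3 + 4 - 15)) = (6 + 15678) - (17694 - 1*(-14)) = 15684 - (17694 + 14) = 15684 - 1*17708 = 15684 - 17708 = -2024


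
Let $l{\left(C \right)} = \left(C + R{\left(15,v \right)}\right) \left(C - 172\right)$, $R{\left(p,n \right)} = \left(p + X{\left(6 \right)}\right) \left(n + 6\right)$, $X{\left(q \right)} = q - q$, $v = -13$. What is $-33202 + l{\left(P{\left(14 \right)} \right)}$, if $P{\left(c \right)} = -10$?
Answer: $-12272$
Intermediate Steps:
$X{\left(q \right)} = 0$
$R{\left(p,n \right)} = p \left(6 + n\right)$ ($R{\left(p,n \right)} = \left(p + 0\right) \left(n + 6\right) = p \left(6 + n\right)$)
$l{\left(C \right)} = \left(-172 + C\right) \left(-105 + C\right)$ ($l{\left(C \right)} = \left(C + 15 \left(6 - 13\right)\right) \left(C - 172\right) = \left(C + 15 \left(-7\right)\right) \left(-172 + C\right) = \left(C - 105\right) \left(-172 + C\right) = \left(-105 + C\right) \left(-172 + C\right) = \left(-172 + C\right) \left(-105 + C\right)$)
$-33202 + l{\left(P{\left(14 \right)} \right)} = -33202 + \left(18060 + \left(-10\right)^{2} - -2770\right) = -33202 + \left(18060 + 100 + 2770\right) = -33202 + 20930 = -12272$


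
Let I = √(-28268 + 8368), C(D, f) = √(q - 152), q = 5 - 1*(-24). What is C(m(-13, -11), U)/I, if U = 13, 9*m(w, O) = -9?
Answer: √24477/1990 ≈ 0.078619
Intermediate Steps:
q = 29 (q = 5 + 24 = 29)
m(w, O) = -1 (m(w, O) = (⅑)*(-9) = -1)
C(D, f) = I*√123 (C(D, f) = √(29 - 152) = √(-123) = I*√123)
I = 10*I*√199 (I = √(-19900) = 10*I*√199 ≈ 141.07*I)
C(m(-13, -11), U)/I = (I*√123)/((10*I*√199)) = (I*√123)*(-I*√199/1990) = √24477/1990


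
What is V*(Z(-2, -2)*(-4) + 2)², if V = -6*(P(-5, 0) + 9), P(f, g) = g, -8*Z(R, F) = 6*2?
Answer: -3456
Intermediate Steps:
Z(R, F) = -3/2 (Z(R, F) = -3*2/4 = -⅛*12 = -3/2)
V = -54 (V = -6*(0 + 9) = -6*9 = -54)
V*(Z(-2, -2)*(-4) + 2)² = -54*(-3/2*(-4) + 2)² = -54*(6 + 2)² = -54*8² = -54*64 = -3456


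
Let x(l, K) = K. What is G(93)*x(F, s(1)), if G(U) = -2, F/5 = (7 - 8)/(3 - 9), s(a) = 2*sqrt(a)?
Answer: -4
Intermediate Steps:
F = 5/6 (F = 5*((7 - 8)/(3 - 9)) = 5*(-1/(-6)) = 5*(-1*(-1/6)) = 5*(1/6) = 5/6 ≈ 0.83333)
G(93)*x(F, s(1)) = -4*sqrt(1) = -4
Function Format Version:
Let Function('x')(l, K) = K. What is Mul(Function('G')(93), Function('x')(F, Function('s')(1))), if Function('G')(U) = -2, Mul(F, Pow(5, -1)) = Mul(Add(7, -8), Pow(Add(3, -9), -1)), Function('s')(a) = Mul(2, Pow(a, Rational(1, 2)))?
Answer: -4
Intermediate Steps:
F = Rational(5, 6) (F = Mul(5, Mul(Add(7, -8), Pow(Add(3, -9), -1))) = Mul(5, Mul(-1, Pow(-6, -1))) = Mul(5, Mul(-1, Rational(-1, 6))) = Mul(5, Rational(1, 6)) = Rational(5, 6) ≈ 0.83333)
Mul(Function('G')(93), Function('x')(F, Function('s')(1))) = Mul(-2, Mul(2, Pow(1, Rational(1, 2)))) = Mul(-2, Mul(2, 1)) = Mul(-2, 2) = -4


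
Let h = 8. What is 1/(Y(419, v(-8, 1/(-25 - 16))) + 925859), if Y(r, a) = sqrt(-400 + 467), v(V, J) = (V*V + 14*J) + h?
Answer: 925859/857214887814 - sqrt(67)/857214887814 ≈ 1.0801e-6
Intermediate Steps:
v(V, J) = 8 + V**2 + 14*J (v(V, J) = (V*V + 14*J) + 8 = (V**2 + 14*J) + 8 = 8 + V**2 + 14*J)
Y(r, a) = sqrt(67)
1/(Y(419, v(-8, 1/(-25 - 16))) + 925859) = 1/(sqrt(67) + 925859) = 1/(925859 + sqrt(67))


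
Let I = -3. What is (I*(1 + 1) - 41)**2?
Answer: 2209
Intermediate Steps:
(I*(1 + 1) - 41)**2 = (-3*(1 + 1) - 41)**2 = (-3*2 - 41)**2 = (-6 - 41)**2 = (-47)**2 = 2209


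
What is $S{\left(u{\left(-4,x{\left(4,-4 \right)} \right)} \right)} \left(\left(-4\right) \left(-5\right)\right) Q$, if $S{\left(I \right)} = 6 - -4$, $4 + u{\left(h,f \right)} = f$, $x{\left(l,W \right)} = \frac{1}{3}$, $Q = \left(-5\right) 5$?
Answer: $-5000$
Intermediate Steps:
$Q = -25$
$x{\left(l,W \right)} = \frac{1}{3}$
$u{\left(h,f \right)} = -4 + f$
$S{\left(I \right)} = 10$ ($S{\left(I \right)} = 6 + 4 = 10$)
$S{\left(u{\left(-4,x{\left(4,-4 \right)} \right)} \right)} \left(\left(-4\right) \left(-5\right)\right) Q = 10 \left(\left(-4\right) \left(-5\right)\right) \left(-25\right) = 10 \cdot 20 \left(-25\right) = 200 \left(-25\right) = -5000$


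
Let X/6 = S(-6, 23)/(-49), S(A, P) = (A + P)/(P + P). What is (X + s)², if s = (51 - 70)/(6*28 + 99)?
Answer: 1227100900/90546226281 ≈ 0.013552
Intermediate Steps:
S(A, P) = (A + P)/(2*P) (S(A, P) = (A + P)/((2*P)) = (A + P)*(1/(2*P)) = (A + P)/(2*P))
s = -19/267 (s = -19/(168 + 99) = -19/267 ≈ -0.071161)
X = -51/1127 (X = 6*(((½)*(-6 + 23)/23)/(-49)) = 6*(((½)*(1/23)*17)*(-1/49)) = 6*((17/46)*(-1/49)) = 6*(-17/2254) = -51/1127 ≈ -0.045253)
(X + s)² = (-51/1127 - 19/267)² = (-35030/300909)² = 1227100900/90546226281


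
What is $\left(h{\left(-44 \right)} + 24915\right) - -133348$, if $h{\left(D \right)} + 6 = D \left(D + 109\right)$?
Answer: $155397$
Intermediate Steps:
$h{\left(D \right)} = -6 + D \left(109 + D\right)$ ($h{\left(D \right)} = -6 + D \left(D + 109\right) = -6 + D \left(109 + D\right)$)
$\left(h{\left(-44 \right)} + 24915\right) - -133348 = \left(\left(-6 + \left(-44\right)^{2} + 109 \left(-44\right)\right) + 24915\right) - -133348 = \left(\left(-6 + 1936 - 4796\right) + 24915\right) + 133348 = \left(-2866 + 24915\right) + 133348 = 22049 + 133348 = 155397$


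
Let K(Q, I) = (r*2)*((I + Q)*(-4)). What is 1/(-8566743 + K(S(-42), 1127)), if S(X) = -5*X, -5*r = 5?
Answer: -1/8556047 ≈ -1.1688e-7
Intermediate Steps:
r = -1 (r = -1/5*5 = -1)
K(Q, I) = 8*I + 8*Q (K(Q, I) = (-1*2)*((I + Q)*(-4)) = -2*(-4*I - 4*Q) = 8*I + 8*Q)
1/(-8566743 + K(S(-42), 1127)) = 1/(-8566743 + (8*1127 + 8*(-5*(-42)))) = 1/(-8566743 + (9016 + 8*210)) = 1/(-8566743 + (9016 + 1680)) = 1/(-8566743 + 10696) = 1/(-8556047) = -1/8556047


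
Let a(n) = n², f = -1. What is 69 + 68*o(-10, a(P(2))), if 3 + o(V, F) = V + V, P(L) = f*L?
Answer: -1495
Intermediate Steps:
P(L) = -L
o(V, F) = -3 + 2*V (o(V, F) = -3 + (V + V) = -3 + 2*V)
69 + 68*o(-10, a(P(2))) = 69 + 68*(-3 + 2*(-10)) = 69 + 68*(-3 - 20) = 69 + 68*(-23) = 69 - 1564 = -1495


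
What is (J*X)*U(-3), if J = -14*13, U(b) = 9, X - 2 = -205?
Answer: 332514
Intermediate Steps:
X = -203 (X = 2 - 205 = -203)
J = -182
(J*X)*U(-3) = -182*(-203)*9 = 36946*9 = 332514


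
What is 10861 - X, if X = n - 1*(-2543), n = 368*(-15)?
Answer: 13838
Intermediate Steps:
n = -5520
X = -2977 (X = -5520 - 1*(-2543) = -5520 + 2543 = -2977)
10861 - X = 10861 - 1*(-2977) = 10861 + 2977 = 13838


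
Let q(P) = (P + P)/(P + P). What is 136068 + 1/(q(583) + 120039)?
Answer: 16333602721/120040 ≈ 1.3607e+5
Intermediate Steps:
q(P) = 1 (q(P) = (2*P)/((2*P)) = (2*P)*(1/(2*P)) = 1)
136068 + 1/(q(583) + 120039) = 136068 + 1/(1 + 120039) = 136068 + 1/120040 = 16333602721/120040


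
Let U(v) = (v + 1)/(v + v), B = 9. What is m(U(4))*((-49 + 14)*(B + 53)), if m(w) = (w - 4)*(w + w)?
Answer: 146475/16 ≈ 9154.7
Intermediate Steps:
U(v) = (1 + v)/(2*v) (U(v) = (1 + v)/((2*v)) = (1 + v)*(1/(2*v)) = (1 + v)/(2*v))
m(w) = 2*w*(-4 + w) (m(w) = (-4 + w)*(2*w) = 2*w*(-4 + w))
m(U(4))*((-49 + 14)*(B + 53)) = (2*((½)*(1 + 4)/4)*(-4 + (½)*(1 + 4)/4))*((-49 + 14)*(9 + 53)) = (2*((½)*(¼)*5)*(-4 + (½)*(¼)*5))*(-35*62) = (2*(5/8)*(-4 + 5/8))*(-2170) = (2*(5/8)*(-27/8))*(-2170) = -135/32*(-2170) = 146475/16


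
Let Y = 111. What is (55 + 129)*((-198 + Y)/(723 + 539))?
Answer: -8004/631 ≈ -12.685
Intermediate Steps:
(55 + 129)*((-198 + Y)/(723 + 539)) = (55 + 129)*((-198 + 111)/(723 + 539)) = 184*(-87/1262) = -8004/631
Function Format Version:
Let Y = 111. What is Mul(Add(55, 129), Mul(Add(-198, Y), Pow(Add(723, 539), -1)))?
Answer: Rational(-8004, 631) ≈ -12.685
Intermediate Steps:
Mul(Add(55, 129), Mul(Add(-198, Y), Pow(Add(723, 539), -1))) = Mul(Add(55, 129), Mul(Add(-198, 111), Pow(Add(723, 539), -1))) = Mul(184, Mul(-87, Pow(1262, -1))) = Mul(184, Mul(-87, Rational(1, 1262))) = Mul(184, Rational(-87, 1262)) = Rational(-8004, 631)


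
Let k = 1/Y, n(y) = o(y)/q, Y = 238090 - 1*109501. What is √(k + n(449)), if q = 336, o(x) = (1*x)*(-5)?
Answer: I*√86616426660729/3600492 ≈ 2.5849*I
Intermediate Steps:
o(x) = -5*x (o(x) = x*(-5) = -5*x)
Y = 128589 (Y = 238090 - 109501 = 128589)
n(y) = -5*y/336
k = 1/128589 ≈ 7.7767e-6
√(k + n(449)) = √(1/128589 - 5/336*449) = √(1/128589 - 2245/336) = √(-96227323/14401968) = I*√86616426660729/3600492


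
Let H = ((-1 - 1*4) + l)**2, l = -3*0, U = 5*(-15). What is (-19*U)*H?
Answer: 35625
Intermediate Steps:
U = -75
l = 0
H = 25 (H = ((-1 - 1*4) + 0)**2 = ((-1 - 4) + 0)**2 = (-5 + 0)**2 = (-5)**2 = 25)
(-19*U)*H = -19*(-75)*25 = 1425*25 = 35625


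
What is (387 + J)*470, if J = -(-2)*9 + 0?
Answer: 190350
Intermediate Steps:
J = 18 (J = -2*(-9) + 0 = 18 + 0 = 18)
(387 + J)*470 = (387 + 18)*470 = 405*470 = 190350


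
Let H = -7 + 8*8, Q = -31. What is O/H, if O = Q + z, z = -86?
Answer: -39/19 ≈ -2.0526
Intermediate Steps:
H = 57 (H = -7 + 64 = 57)
O = -117 (O = -31 - 86 = -117)
O/H = -117/57 = -117*1/57 = -39/19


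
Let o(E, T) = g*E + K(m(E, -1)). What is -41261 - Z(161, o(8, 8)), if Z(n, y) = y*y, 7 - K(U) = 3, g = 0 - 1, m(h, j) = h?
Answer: -41277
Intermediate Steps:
g = -1
K(U) = 4 (K(U) = 7 - 1*3 = 7 - 3 = 4)
o(E, T) = 4 - E (o(E, T) = -E + 4 = 4 - E)
Z(n, y) = y**2
-41261 - Z(161, o(8, 8)) = -41261 - (4 - 1*8)**2 = -41261 - (4 - 8)**2 = -41261 - 1*(-4)**2 = -41261 - 1*16 = -41261 - 16 = -41277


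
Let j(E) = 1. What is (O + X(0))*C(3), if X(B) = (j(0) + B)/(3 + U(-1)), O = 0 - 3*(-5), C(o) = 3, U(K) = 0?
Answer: 46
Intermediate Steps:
O = 15 (O = 0 + 15 = 15)
X(B) = ⅓ + B/3 (X(B) = (1 + B)/(3 + 0) = (1 + B)/3 = (1 + B)*(⅓) = ⅓ + B/3)
(O + X(0))*C(3) = (15 + (⅓ + (⅓)*0))*3 = (15 + (⅓ + 0))*3 = (15 + ⅓)*3 = (46/3)*3 = 46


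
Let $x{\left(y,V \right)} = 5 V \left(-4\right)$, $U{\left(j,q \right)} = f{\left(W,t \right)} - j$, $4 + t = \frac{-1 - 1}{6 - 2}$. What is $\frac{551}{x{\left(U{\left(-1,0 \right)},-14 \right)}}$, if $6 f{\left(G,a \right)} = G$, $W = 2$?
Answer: $\frac{551}{280} \approx 1.9679$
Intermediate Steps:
$t = - \frac{9}{2}$ ($t = -4 + \frac{-1 - 1}{6 - 2} = -4 - \frac{2}{4} = -4 - \frac{1}{2} = - \frac{9}{2} \approx -4.5$)
$f{\left(G,a \right)} = \frac{G}{6}$
$U{\left(j,q \right)} = \frac{1}{3} - j$ ($U{\left(j,q \right)} = \frac{1}{6} \cdot 2 - j = \frac{1}{3} - j$)
$x{\left(y,V \right)} = - 20 V$
$\frac{551}{x{\left(U{\left(-1,0 \right)},-14 \right)}} = \frac{551}{\left(-20\right) \left(-14\right)} = \frac{551}{280}$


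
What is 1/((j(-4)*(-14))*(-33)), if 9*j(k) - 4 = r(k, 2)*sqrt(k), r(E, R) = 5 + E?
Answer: 3/770 - 3*I/1540 ≈ 0.0038961 - 0.0019481*I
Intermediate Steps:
j(k) = 4/9 + sqrt(k)*(5 + k)/9 (j(k) = 4/9 + ((5 + k)*sqrt(k))/9 = 4/9 + (sqrt(k)*(5 + k))/9 = 4/9 + sqrt(k)*(5 + k)/9)
1/((j(-4)*(-14))*(-33)) = 1/(((4/9 + sqrt(-4)*(5 - 4)/9)*(-14))*(-33)) = 1/(((4/9 + (1/9)*(2*I)*1)*(-14))*(-33)) = 1/(((4/9 + 2*I/9)*(-14))*(-33)) = 1/((-56/9 - 28*I/9)*(-33)) = 1/(616/3 + 308*I/3) = 9*(616/3 - 308*I/3)/474320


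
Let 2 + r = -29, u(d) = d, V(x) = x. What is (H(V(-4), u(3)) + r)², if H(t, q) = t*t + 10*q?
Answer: 225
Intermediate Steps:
H(t, q) = t² + 10*q
r = -31 (r = -2 - 29 = -31)
(H(V(-4), u(3)) + r)² = (((-4)² + 10*3) - 31)² = ((16 + 30) - 31)² = (46 - 31)² = 15² = 225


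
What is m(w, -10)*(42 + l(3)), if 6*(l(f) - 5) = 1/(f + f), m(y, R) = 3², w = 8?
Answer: 1693/4 ≈ 423.25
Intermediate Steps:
m(y, R) = 9
l(f) = 5 + 1/(12*f) (l(f) = 5 + 1/(6*(f + f)) = 5 + 1/(6*((2*f))) = 5 + (1/(2*f))/6 = 5 + 1/(12*f))
m(w, -10)*(42 + l(3)) = 9*(42 + (5 + (1/12)/3)) = 9*(42 + (5 + (1/12)*(⅓))) = 9*(42 + (5 + 1/36)) = 9*(42 + 181/36) = 9*(1693/36) = 1693/4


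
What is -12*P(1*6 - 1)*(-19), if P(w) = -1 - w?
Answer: -1368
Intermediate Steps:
-12*P(1*6 - 1)*(-19) = -12*(-1 - (1*6 - 1))*(-19) = -12*(-1 - (6 - 1))*(-19) = -12*(-1 - 1*5)*(-19) = -12*(-1 - 5)*(-19) = -12*(-6)*(-19) = 72*(-19) = -1368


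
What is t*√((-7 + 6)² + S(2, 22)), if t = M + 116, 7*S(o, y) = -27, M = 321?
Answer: 874*I*√35/7 ≈ 738.67*I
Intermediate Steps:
S(o, y) = -27/7 (S(o, y) = (⅐)*(-27) = -27/7)
t = 437 (t = 321 + 116 = 437)
t*√((-7 + 6)² + S(2, 22)) = 437*√((-7 + 6)² - 27/7) = 437*√((-1)² - 27/7) = 437*√(1 - 27/7) = 437*√(-20/7) = 437*(2*I*√35/7) = 874*I*√35/7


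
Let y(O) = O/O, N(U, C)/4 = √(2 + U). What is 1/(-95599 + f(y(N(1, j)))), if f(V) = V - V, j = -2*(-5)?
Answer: -1/95599 ≈ -1.0460e-5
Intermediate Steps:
j = 10
N(U, C) = 4*√(2 + U)
y(O) = 1
f(V) = 0
1/(-95599 + f(y(N(1, j)))) = 1/(-95599 + 0) = 1/(-95599) = -1/95599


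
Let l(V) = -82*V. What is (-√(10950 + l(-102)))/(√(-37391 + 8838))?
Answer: 3*I*√61274738/28553 ≈ 0.82245*I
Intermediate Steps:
(-√(10950 + l(-102)))/(√(-37391 + 8838)) = (-√(10950 - 82*(-102)))/(√(-37391 + 8838)) = (-√(10950 + 8364))/(√(-28553)) = (-√19314)/((I*√28553)) = (-3*√2146)*(-I*√28553/28553) = 3*I*√61274738/28553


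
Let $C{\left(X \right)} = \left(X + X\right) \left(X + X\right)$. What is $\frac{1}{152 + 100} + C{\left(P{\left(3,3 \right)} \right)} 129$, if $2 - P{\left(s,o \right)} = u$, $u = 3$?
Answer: $\frac{130033}{252} \approx 516.0$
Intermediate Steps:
$P{\left(s,o \right)} = -1$ ($P{\left(s,o \right)} = 2 - 3 = -1$)
$C{\left(X \right)} = 4 X^{2}$ ($C{\left(X \right)} = 2 X 2 X = 4 X^{2}$)
$\frac{1}{152 + 100} + C{\left(P{\left(3,3 \right)} \right)} 129 = \frac{1}{152 + 100} + 4 \left(-1\right)^{2} \cdot 129 = \frac{1}{252} + 4 \cdot 1 \cdot 129 = \frac{1}{252} + 4 \cdot 129 = \frac{1}{252} + 516 = \frac{130033}{252}$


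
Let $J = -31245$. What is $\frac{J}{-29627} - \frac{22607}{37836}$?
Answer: $\frac{512408231}{1120967172} \approx 0.45711$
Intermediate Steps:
$\frac{J}{-29627} - \frac{22607}{37836} = - \frac{31245}{-29627} - \frac{22607}{37836} = \left(-31245\right) \left(- \frac{1}{29627}\right) - \frac{22607}{37836} = \frac{31245}{29627} - \frac{22607}{37836} = \frac{512408231}{1120967172}$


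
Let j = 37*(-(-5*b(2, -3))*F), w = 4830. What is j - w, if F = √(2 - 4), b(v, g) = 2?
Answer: -4830 + 370*I*√2 ≈ -4830.0 + 523.26*I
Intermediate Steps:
F = I*√2 (F = √(-2) = I*√2 ≈ 1.4142*I)
j = 370*I*√2 (j = 37*(-(-5*2)*I*√2) = 37*(-(-10)*I*√2) = 37*(10*I*√2) = 370*I*√2 ≈ 523.26*I)
j - w = 370*I*√2 - 1*4830 = 370*I*√2 - 4830 = -4830 + 370*I*√2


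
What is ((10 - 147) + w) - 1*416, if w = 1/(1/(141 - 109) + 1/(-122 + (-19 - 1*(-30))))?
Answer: -40135/79 ≈ -508.04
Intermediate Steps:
w = 3552/79 (w = 1/(1/32 + 1/(-122 + (-19 + 30))) = 1/(1/32 + 1/(-122 + 11)) = 1/(1/32 + 1/(-111)) = 1/(1/32 - 1/111) = 1/(79/3552) = 3552/79 ≈ 44.962)
((10 - 147) + w) - 1*416 = ((10 - 147) + 3552/79) - 1*416 = (-137 + 3552/79) - 416 = -7271/79 - 416 = -40135/79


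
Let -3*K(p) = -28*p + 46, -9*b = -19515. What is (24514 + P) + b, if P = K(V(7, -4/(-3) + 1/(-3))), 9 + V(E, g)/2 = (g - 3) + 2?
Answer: 26499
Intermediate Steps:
V(E, g) = -20 + 2*g (V(E, g) = -18 + 2*((g - 3) + 2) = -18 + 2*((-3 + g) + 2) = -18 + 2*(-1 + g) = -18 + (-2 + 2*g) = -20 + 2*g)
b = 6505/3 (b = -⅑*(-19515) = 6505/3 ≈ 2168.3)
K(p) = -46/3 + 28*p/3 (K(p) = -(-28*p + 46)/3 = -(46 - 28*p)/3 = -46/3 + 28*p/3)
P = -550/3 (P = -46/3 + 28*(-20 + 2*(-4/(-3) + 1/(-3)))/3 = -46/3 + 28*(-20 + 2*(-4*(-⅓) + 1*(-⅓)))/3 = -46/3 + 28*(-20 + 2*(4/3 - ⅓))/3 = -46/3 + 28*(-20 + 2*1)/3 = -46/3 + 28*(-20 + 2)/3 = -46/3 + (28/3)*(-18) = -46/3 - 168 = -550/3 ≈ -183.33)
(24514 + P) + b = (24514 - 550/3) + 6505/3 = 72992/3 + 6505/3 = 26499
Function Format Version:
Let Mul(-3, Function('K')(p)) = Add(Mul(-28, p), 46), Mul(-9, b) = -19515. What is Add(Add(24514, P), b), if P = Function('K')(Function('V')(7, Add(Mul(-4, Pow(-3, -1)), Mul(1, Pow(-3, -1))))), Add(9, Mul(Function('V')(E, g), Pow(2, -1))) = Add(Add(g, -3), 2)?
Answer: 26499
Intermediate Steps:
Function('V')(E, g) = Add(-20, Mul(2, g)) (Function('V')(E, g) = Add(-18, Mul(2, Add(Add(g, -3), 2))) = Add(-18, Mul(2, Add(Add(-3, g), 2))) = Add(-18, Mul(2, Add(-1, g))) = Add(-18, Add(-2, Mul(2, g))) = Add(-20, Mul(2, g)))
b = Rational(6505, 3) (b = Mul(Rational(-1, 9), -19515) = Rational(6505, 3) ≈ 2168.3)
Function('K')(p) = Add(Rational(-46, 3), Mul(Rational(28, 3), p)) (Function('K')(p) = Mul(Rational(-1, 3), Add(Mul(-28, p), 46)) = Mul(Rational(-1, 3), Add(46, Mul(-28, p))) = Add(Rational(-46, 3), Mul(Rational(28, 3), p)))
P = Rational(-550, 3) (P = Add(Rational(-46, 3), Mul(Rational(28, 3), Add(-20, Mul(2, Add(Mul(-4, Pow(-3, -1)), Mul(1, Pow(-3, -1))))))) = Add(Rational(-46, 3), Mul(Rational(28, 3), Add(-20, Mul(2, Add(Mul(-4, Rational(-1, 3)), Mul(1, Rational(-1, 3))))))) = Add(Rational(-46, 3), Mul(Rational(28, 3), Add(-20, Mul(2, Add(Rational(4, 3), Rational(-1, 3)))))) = Add(Rational(-46, 3), Mul(Rational(28, 3), Add(-20, Mul(2, 1)))) = Add(Rational(-46, 3), Mul(Rational(28, 3), Add(-20, 2))) = Add(Rational(-46, 3), Mul(Rational(28, 3), -18)) = Add(Rational(-46, 3), -168) = Rational(-550, 3) ≈ -183.33)
Add(Add(24514, P), b) = Add(Add(24514, Rational(-550, 3)), Rational(6505, 3)) = Add(Rational(72992, 3), Rational(6505, 3)) = 26499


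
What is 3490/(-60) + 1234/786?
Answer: -44485/786 ≈ -56.597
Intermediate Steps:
3490/(-60) + 1234/786 = 3490*(-1/60) + 1234*(1/786) = -349/6 + 617/393 = -44485/786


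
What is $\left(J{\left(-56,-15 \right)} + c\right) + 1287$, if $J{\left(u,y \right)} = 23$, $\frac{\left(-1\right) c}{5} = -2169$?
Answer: $12155$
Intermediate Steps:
$c = 10845$ ($c = \left(-5\right) \left(-2169\right) = 10845$)
$\left(J{\left(-56,-15 \right)} + c\right) + 1287 = \left(23 + 10845\right) + 1287 = 10868 + 1287 = 12155$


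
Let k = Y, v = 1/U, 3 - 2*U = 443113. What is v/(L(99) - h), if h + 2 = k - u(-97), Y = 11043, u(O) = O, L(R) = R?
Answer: 1/2445745645 ≈ 4.0887e-10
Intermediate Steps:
U = -221555 (U = 3/2 - 1/2*443113 = 3/2 - 443113/2 = -221555)
v = -1/221555 (v = 1/(-221555) = -1/221555 ≈ -4.5136e-6)
k = 11043
h = 11138 (h = -2 + (11043 - 1*(-97)) = -2 + (11043 + 97) = -2 + 11140 = 11138)
v/(L(99) - h) = -1/(221555*(99 - 1*11138)) = -1/(221555*(99 - 11138)) = -1/221555/(-11039) = -1/221555*(-1/11039) = 1/2445745645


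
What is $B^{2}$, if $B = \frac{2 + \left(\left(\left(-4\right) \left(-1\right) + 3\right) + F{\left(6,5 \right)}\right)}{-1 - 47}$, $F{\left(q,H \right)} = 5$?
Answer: $\frac{49}{576} \approx 0.085069$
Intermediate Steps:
$B = - \frac{7}{24}$ ($B = \frac{2 + \left(\left(\left(-4\right) \left(-1\right) + 3\right) + 5\right)}{-1 - 47} = \frac{2 + \left(\left(4 + 3\right) + 5\right)}{-48} = \left(2 + \left(7 + 5\right)\right) \left(- \frac{1}{48}\right) = \left(2 + 12\right) \left(- \frac{1}{48}\right) = 14 \left(- \frac{1}{48}\right) = - \frac{7}{24} \approx -0.29167$)
$B^{2} = \left(- \frac{7}{24}\right)^{2} = \frac{49}{576}$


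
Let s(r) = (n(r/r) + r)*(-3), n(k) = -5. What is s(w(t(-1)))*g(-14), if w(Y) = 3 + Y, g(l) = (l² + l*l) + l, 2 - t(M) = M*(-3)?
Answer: 3402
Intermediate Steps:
t(M) = 2 + 3*M (t(M) = 2 - M*(-3) = 2 - (-3)*M = 2 + 3*M)
g(l) = l + 2*l² (g(l) = (l² + l²) + l = 2*l² + l = l + 2*l²)
s(r) = 15 - 3*r (s(r) = (-5 + r)*(-3) = 15 - 3*r)
s(w(t(-1)))*g(-14) = (15 - 3*(3 + (2 + 3*(-1))))*(-14*(1 + 2*(-14))) = (15 - 3*(3 + (2 - 3)))*(-14*(1 - 28)) = (15 - 3*(3 - 1))*(-14*(-27)) = (15 - 3*2)*378 = (15 - 6)*378 = 9*378 = 3402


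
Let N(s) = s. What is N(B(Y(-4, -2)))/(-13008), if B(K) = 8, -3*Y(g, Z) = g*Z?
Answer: -1/1626 ≈ -0.00061501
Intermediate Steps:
Y(g, Z) = -Z*g/3 (Y(g, Z) = -g*Z/3 = -Z*g/3)
N(B(Y(-4, -2)))/(-13008) = 8/(-13008) = 8*(-1/13008) = -1/1626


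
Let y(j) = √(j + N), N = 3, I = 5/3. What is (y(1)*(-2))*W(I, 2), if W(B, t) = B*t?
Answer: -40/3 ≈ -13.333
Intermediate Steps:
I = 5/3 (I = 5*(⅓) = 5/3 ≈ 1.6667)
y(j) = √(3 + j) (y(j) = √(j + 3) = √(3 + j))
(y(1)*(-2))*W(I, 2) = (√(3 + 1)*(-2))*((5/3)*2) = (√4*(-2))*(10/3) = (2*(-2))*(10/3) = -4*10/3 = -40/3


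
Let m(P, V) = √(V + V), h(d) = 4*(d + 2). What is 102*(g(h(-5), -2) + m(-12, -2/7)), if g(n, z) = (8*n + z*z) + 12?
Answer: -8160 + 204*I*√7/7 ≈ -8160.0 + 77.105*I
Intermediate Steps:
h(d) = 8 + 4*d (h(d) = 4*(2 + d) = 8 + 4*d)
g(n, z) = 12 + z² + 8*n (g(n, z) = (8*n + z²) + 12 = (z² + 8*n) + 12 = 12 + z² + 8*n)
m(P, V) = √2*√V (m(P, V) = √(2*V) = √2*√V)
102*(g(h(-5), -2) + m(-12, -2/7)) = 102*((12 + (-2)² + 8*(8 + 4*(-5))) + √2*√(-2/7)) = 102*((12 + 4 + 8*(8 - 20)) + √2*√(-2*⅐)) = 102*((12 + 4 + 8*(-12)) + √2*√(-2/7)) = 102*((12 + 4 - 96) + √2*(I*√14/7)) = 102*(-80 + 2*I*√7/7) = -8160 + 204*I*√7/7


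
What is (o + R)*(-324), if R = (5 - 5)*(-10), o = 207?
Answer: -67068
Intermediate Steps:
R = 0 (R = 0*(-10) = 0)
(o + R)*(-324) = (207 + 0)*(-324) = 207*(-324) = -67068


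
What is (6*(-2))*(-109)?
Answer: 1308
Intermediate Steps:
(6*(-2))*(-109) = -12*(-109) = 1308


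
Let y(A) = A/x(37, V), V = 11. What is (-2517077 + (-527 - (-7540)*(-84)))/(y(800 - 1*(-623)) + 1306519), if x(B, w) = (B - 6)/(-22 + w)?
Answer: -24419971/10121609 ≈ -2.4127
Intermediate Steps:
x(B, w) = (-6 + B)/(-22 + w)
y(A) = -11*A/31 (y(A) = A/(((-6 + 37)/(-22 + 11))) = A/((31/(-11))) = A/((-1/11*31)) = A/(-31/11) = A*(-11/31) = -11*A/31)
(-2517077 + (-527 - (-7540)*(-84)))/(y(800 - 1*(-623)) + 1306519) = (-2517077 + (-527 - (-7540)*(-84)))/(-11*(800 - 1*(-623))/31 + 1306519) = (-2517077 + (-527 - 754*840))/(-11*(800 + 623)/31 + 1306519) = (-2517077 + (-527 - 633360))/(-11/31*1423 + 1306519) = (-2517077 - 633887)/(-15653/31 + 1306519) = -3150964/40486436/31 = -3150964*31/40486436 = -24419971/10121609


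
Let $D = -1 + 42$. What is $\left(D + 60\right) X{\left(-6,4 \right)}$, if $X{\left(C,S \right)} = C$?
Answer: $-606$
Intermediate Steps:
$D = 41$
$\left(D + 60\right) X{\left(-6,4 \right)} = \left(41 + 60\right) \left(-6\right) = 101 \left(-6\right) = -606$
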